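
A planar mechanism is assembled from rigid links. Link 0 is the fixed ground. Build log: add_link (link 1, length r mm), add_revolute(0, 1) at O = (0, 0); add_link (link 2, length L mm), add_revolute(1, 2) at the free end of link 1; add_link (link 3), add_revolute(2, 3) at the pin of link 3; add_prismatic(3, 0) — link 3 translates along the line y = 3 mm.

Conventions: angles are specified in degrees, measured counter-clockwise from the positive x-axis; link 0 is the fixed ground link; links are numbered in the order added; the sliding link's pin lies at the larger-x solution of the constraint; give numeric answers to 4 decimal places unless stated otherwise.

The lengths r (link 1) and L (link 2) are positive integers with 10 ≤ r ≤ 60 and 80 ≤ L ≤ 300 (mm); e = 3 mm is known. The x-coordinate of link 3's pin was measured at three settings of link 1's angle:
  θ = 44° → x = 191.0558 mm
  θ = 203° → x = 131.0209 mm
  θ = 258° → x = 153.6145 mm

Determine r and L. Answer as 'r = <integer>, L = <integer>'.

constraint per measurement: (x − r cos θ)² + (r sin θ − e)² = L²
subtracting the θ₁ and θ₂ equations cancels the r² and L² terms:
r = (x₁² − x₂²) / (2[(x₁cos θ₁ + e sin θ₁) − (x₂cos θ₂ + e sin θ₂)]) = 36.9999 → r = 37
L² = (x₁ − r cos θ₁)² + (r sin θ₁ − e)² = 27555.9855 → L = 166.0000 → L = 166
check at θ₃=258°: x = 153.6145 (printed 153.6145) ✓

r = 37, L = 166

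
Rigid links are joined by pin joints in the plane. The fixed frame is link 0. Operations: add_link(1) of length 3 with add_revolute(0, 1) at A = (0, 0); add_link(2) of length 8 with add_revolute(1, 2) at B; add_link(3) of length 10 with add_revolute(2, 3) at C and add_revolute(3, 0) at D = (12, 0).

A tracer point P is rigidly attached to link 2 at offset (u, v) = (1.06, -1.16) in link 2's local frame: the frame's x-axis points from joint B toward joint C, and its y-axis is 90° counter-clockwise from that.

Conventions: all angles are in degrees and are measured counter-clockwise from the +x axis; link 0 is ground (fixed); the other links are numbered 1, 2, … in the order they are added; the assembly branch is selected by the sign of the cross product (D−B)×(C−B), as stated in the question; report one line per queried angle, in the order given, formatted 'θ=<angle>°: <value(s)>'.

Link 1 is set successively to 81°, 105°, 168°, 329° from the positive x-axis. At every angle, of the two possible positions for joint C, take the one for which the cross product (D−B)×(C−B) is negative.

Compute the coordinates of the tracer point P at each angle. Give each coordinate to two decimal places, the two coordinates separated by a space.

A=(0,0), D=(12.00,0)
θ=81°: B = A + 3.00·(cos81°, sin81°) = (0.4693, 2.9631)
θ=81°: |BD| = 11.9053
θ=81°: circle(B,8.00) ∩ circle(D,10.00): a=4.4407, h=6.6543
θ=81°:   candidates: C₊=(6.4265,8.3028) cross=79.222; C₋=(3.1141,-4.5871) cross=-79.222
θ=81°:   branch - wants cross < 0 → take C=(3.1141,-4.5871) (cross=-79.222)
θ=81°: ex = (C−B)/|BC| = (0.3306,-0.9438); ey = (0.9438,0.3306)
θ=81°: P = B + 1.06·ex + -1.16·ey = (-0.2750,1.5792)
θ=105°: B = A + 3.00·(cos105°, sin105°) = (-0.7765, 2.8978)
θ=105°: |BD| = 13.1010
θ=105°: circle(B,8.00) ∩ circle(D,10.00): a=5.1765, h=6.0995
θ=105°:   candidates: C₊=(5.6210,7.7012) cross=79.909; C₋=(2.9227,-4.1956) cross=-79.909
θ=105°:   branch - wants cross < 0 → take C=(2.9227,-4.1956) (cross=-79.909)
θ=105°: ex = (C−B)/|BC| = (0.4624,-0.8867); ey = (0.8867,0.4624)
θ=105°: P = B + 1.06·ex + -1.16·ey = (-1.3149,1.4215)
θ=168°: B = A + 3.00·(cos168°, sin168°) = (-2.9344, 0.6237)
θ=168°: |BD| = 14.9475
θ=168°: circle(B,8.00) ∩ circle(D,10.00): a=6.2695, h=4.9692
θ=168°:   candidates: C₊=(3.5370,5.3270) cross=74.277; C₋=(3.1223,-4.6028) cross=-74.277
θ=168°:   branch - wants cross < 0 → take C=(3.1223,-4.6028) (cross=-74.277)
θ=168°: ex = (C−B)/|BC| = (0.7571,-0.6533); ey = (0.6533,0.7571)
θ=168°: P = B + 1.06·ex + -1.16·ey = (-2.8898,-0.9470)
θ=329°: B = A + 3.00·(cos329°, sin329°) = (2.5715, -1.5451)
θ=329°: |BD| = 9.5543
θ=329°: circle(B,8.00) ∩ circle(D,10.00): a=2.8932, h=7.4585
θ=329°:   candidates: C₊=(4.2204,6.2831) cross=71.261; C₋=(6.6328,-8.4376) cross=-71.261
θ=329°:   branch - wants cross < 0 → take C=(6.6328,-8.4376) (cross=-71.261)
θ=329°: ex = (C−B)/|BC| = (0.5077,-0.8616); ey = (0.8616,0.5077)
θ=329°: P = B + 1.06·ex + -1.16·ey = (2.1102,-3.0472)

θ=81°: -0.28 1.58
θ=105°: -1.31 1.42
θ=168°: -2.89 -0.95
θ=329°: 2.11 -3.05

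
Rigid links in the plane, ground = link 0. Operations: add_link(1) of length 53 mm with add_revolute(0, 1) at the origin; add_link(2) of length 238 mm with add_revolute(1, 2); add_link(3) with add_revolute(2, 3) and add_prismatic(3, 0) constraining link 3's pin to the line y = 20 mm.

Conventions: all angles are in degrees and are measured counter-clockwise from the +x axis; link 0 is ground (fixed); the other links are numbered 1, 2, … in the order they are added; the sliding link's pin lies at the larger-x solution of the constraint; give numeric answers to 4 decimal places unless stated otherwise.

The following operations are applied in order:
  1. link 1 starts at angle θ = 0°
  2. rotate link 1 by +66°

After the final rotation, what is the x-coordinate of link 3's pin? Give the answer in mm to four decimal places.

geometry: r = 53 mm, L = 238 mm, e = 20 mm; θ starts at 0°
rotate link 1 by +66°: θ ← 0° +66° = 66°
crank pin P = (r cos θ, r sin θ) = (21.557042, 48.417909)
h = r sin θ − e = 48.417909 − 20 = 28.417909
x = r cos θ + √(L² − h²) = 21.557042 + 236.297318 = 257.854360

257.8544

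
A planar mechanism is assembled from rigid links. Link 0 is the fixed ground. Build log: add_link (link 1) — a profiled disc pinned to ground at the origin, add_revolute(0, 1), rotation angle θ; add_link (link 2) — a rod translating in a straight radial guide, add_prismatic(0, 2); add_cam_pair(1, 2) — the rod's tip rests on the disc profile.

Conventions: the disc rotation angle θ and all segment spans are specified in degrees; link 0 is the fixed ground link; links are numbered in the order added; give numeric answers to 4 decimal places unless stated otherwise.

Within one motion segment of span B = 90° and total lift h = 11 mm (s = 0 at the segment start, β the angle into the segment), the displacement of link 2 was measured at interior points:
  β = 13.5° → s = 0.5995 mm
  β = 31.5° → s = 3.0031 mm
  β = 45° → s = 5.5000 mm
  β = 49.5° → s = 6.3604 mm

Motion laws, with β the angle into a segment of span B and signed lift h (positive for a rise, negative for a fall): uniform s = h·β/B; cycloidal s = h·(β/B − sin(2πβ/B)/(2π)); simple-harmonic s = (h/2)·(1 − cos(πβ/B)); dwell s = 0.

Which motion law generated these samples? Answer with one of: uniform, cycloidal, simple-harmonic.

candidates at β/B = r: uniform s = h·r (linear in β); cycloidal s = h·(r − sin(2πr)/(2π)); simple-harmonic s = (h/2)(1 − cos(πr))
β=13.5°: printed 0.5995 | uniform 1.6500, cycloidal 0.2337, simple-harmonic 0.5995
β=31.5°: printed 3.0031 | uniform 3.8500, cycloidal 2.4337, simple-harmonic 3.0031
β=45°: printed 5.5000 | uniform 5.5000, cycloidal 5.5000, simple-harmonic 5.5000
β=49.5°: printed 6.3604 | uniform 6.0500, cycloidal 6.5910, simple-harmonic 6.3604
only one law matches every sample → simple-harmonic

simple-harmonic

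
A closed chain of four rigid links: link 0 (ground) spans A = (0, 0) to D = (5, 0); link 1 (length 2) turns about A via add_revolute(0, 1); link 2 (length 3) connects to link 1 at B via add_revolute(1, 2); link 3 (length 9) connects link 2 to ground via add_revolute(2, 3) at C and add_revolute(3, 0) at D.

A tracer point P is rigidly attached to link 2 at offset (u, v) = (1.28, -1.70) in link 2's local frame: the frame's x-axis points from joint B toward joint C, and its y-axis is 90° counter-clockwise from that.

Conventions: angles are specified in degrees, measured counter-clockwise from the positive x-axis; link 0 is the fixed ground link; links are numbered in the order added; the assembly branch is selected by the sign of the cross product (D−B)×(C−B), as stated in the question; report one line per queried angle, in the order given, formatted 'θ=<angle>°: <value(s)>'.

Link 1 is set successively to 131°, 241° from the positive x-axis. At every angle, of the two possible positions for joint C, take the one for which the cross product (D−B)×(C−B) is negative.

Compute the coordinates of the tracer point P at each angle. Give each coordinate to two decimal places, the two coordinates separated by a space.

A=(0,0), D=(5.00,0)
θ=131°: B = A + 2.00·(cos131°, sin131°) = (-1.3121, 1.5094)
θ=131°: |BD| = 6.4901
θ=131°: circle(B,3.00) ∩ circle(D,9.00): a=-2.3019, h=1.9239
θ=131°:   candidates: C₊=(-3.1034,3.9159) cross=12.486; C₋=(-3.9983,0.1736) cross=-12.486
θ=131°:   branch - wants cross < 0 → take C=(-3.9983,0.1736) (cross=-12.486)
θ=131°: ex = (C−B)/|BC| = (-0.8954,-0.4453); ey = (0.4453,-0.8954)
θ=131°: P = B + 1.28·ex + -1.70·ey = (-3.2152,2.4617)
θ=241°: B = A + 2.00·(cos241°, sin241°) = (-0.9696, -1.7492)
θ=241°: |BD| = 6.2206
θ=241°: circle(B,3.00) ∩ circle(D,9.00): a=-2.6769, h=1.3544
θ=241°:   candidates: C₊=(-3.9193,-1.2023) cross=8.425; C₋=(-3.1576,-3.8017) cross=-8.425
θ=241°:   branch - wants cross < 0 → take C=(-3.1576,-3.8017) (cross=-8.425)
θ=241°: ex = (C−B)/|BC| = (-0.7293,-0.6841); ey = (0.6841,-0.7293)
θ=241°: P = B + 1.28·ex + -1.70·ey = (-3.0662,-1.3851)

θ=131°: -3.22 2.46
θ=241°: -3.07 -1.39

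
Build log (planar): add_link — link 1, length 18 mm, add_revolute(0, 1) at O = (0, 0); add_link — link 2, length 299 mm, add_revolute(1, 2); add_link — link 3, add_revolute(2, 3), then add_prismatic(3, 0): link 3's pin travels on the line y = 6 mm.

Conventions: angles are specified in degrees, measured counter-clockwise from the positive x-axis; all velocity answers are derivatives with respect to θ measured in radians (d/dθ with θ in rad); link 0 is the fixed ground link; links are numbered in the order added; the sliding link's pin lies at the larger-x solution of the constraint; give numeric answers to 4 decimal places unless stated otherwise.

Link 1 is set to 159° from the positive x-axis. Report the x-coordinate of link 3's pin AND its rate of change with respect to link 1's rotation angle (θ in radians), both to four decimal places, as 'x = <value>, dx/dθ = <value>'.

geometry: r = 18 mm, L = 299 mm, e = 6 mm
crank pin P = (r cos θ, r sin θ) = (-16.804448, 6.450623)
h = r sin θ − e = 6.450623 − 6 = 0.450623
x = r cos θ + √(L² − h²) = -16.804448 + 298.999660 = 282.195213
dx/dθ = −r sin θ − h·r cos θ/√(L² − h²) (θ in radians; h = 0.450623) = -6.425297

x = 282.1952, dx/dθ = -6.4253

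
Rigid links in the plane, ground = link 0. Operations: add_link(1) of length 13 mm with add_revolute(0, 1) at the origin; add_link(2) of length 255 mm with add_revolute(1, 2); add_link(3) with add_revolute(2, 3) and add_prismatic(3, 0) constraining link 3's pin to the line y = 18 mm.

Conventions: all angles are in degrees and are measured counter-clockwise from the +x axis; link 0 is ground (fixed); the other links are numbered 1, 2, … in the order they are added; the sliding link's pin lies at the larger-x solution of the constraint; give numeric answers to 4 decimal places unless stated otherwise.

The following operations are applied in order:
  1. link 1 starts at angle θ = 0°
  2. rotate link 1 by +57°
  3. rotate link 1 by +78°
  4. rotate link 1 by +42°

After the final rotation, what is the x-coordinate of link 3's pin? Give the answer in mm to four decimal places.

geometry: r = 13 mm, L = 255 mm, e = 18 mm; θ starts at 0°
rotate link 1 by +57°: θ ← 0° +57° = 57°
rotate link 1 by +78°: θ ← 57° +78° = 135°
rotate link 1 by +42°: θ ← 135° +42° = 177°
crank pin P = (r cos θ, r sin θ) = (-12.982184, 0.680367)
h = r sin θ − e = 0.680367 − 18 = -17.319633
x = r cos θ + √(L² − h²) = -12.982184 + 254.411144 = 241.428960

241.4290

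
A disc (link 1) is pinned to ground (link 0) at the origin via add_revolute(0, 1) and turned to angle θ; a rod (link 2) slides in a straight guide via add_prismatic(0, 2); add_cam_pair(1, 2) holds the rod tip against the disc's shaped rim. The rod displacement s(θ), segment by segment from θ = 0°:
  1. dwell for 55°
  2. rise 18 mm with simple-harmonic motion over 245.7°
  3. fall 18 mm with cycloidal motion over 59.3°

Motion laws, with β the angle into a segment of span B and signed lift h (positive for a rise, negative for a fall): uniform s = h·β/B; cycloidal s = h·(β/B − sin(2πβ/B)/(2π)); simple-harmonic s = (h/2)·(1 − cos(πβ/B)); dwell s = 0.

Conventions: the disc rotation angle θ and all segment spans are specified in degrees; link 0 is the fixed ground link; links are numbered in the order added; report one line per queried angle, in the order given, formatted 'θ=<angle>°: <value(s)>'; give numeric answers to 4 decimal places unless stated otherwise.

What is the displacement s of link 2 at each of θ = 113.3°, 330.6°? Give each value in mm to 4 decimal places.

segment 1 (0° to 55°, dwell): s unchanged at 0.0000
θ = 113.3° falls in segment 2 (55° to 300.7°, simple-harmonic, h = 18): β = 113.3 − 55 = 58.3°, B = 245.7°; Δs = 18/2·(1 − cos(π·0.2373)) = 2.3869; s = 0.0000 + 2.3869 = 2.3869
segment 2 (55° to 300.7°, simple-harmonic, h = 18) is passed completely: s = 0.0000 + (18) = 18.0000
θ = 330.6° falls in segment 3 (300.7° to 360°, cycloidal, h = -18): β = 330.6 − 300.7 = 29.9°, B = 59.3°; Δs = -18·(0.5042 − sin(2π·0.5042)/(2π)) = -9.1518; s = 18.0000 − 9.1518 = 8.8482

θ=113.3°: 2.3869
θ=330.6°: 8.8482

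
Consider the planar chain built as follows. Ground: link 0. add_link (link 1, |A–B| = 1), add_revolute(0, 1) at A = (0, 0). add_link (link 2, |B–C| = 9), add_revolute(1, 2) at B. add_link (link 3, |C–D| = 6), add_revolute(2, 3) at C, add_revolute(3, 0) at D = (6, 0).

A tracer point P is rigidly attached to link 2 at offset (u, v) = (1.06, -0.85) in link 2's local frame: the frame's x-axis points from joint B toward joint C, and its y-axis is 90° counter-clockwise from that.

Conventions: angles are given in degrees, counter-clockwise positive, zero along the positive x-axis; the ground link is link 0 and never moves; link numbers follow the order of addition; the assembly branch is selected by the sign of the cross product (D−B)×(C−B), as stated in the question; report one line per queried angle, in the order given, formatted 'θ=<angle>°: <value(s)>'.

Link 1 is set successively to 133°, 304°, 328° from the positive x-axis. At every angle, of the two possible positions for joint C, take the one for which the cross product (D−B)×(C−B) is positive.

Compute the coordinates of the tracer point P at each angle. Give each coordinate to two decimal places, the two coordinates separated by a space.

A=(0,0), D=(6.00,0)
θ=133°: B = A + 1.00·(cos133°, sin133°) = (-0.6820, 0.7314)
θ=133°: |BD| = 6.7219
θ=133°: circle(B,9.00) ∩ circle(D,6.00): a=6.7082, h=6.0000
θ=133°:   candidates: C₊=(6.6392,5.9659) cross=40.331; C₋=(5.3336,-5.9629) cross=-40.331
θ=133°:   branch + wants cross > 0 → take C=(6.6392,5.9659) (cross=40.331)
θ=133°: ex = (C−B)/|BC| = (0.8135,0.5816); ey = (-0.5816,0.8135)
θ=133°: P = B + 1.06·ex + -0.85·ey = (0.6746,0.6564)
θ=304°: B = A + 1.00·(cos304°, sin304°) = (0.5592, -0.8290)
θ=304°: |BD| = 5.5036
θ=304°: circle(B,9.00) ∩ circle(D,6.00): a=6.8400, h=5.8493
θ=304°:   candidates: C₊=(6.4401,5.9838) cross=32.192; C₋=(8.2023,-5.5812) cross=-32.192
θ=304°:   branch + wants cross > 0 → take C=(6.4401,5.9838) (cross=32.192)
θ=304°: ex = (C−B)/|BC| = (0.6534,0.7570); ey = (-0.7570,0.6534)
θ=304°: P = B + 1.06·ex + -0.85·ey = (1.8953,-0.5820)
θ=328°: B = A + 1.00·(cos328°, sin328°) = (0.8480, -0.5299)
θ=328°: |BD| = 5.1791
θ=328°: circle(B,9.00) ∩ circle(D,6.00): a=6.9339, h=5.7377
θ=328°:   candidates: C₊=(7.1585,5.8871) cross=29.716; C₋=(8.3326,-5.5280) cross=-29.716
θ=328°:   branch + wants cross > 0 → take C=(7.1585,5.8871) (cross=29.716)
θ=328°: ex = (C−B)/|BC| = (0.7012,0.7130); ey = (-0.7130,0.7012)
θ=328°: P = B + 1.06·ex + -0.85·ey = (2.1973,-0.3701)

θ=133°: 0.67 0.66
θ=304°: 1.90 -0.58
θ=328°: 2.20 -0.37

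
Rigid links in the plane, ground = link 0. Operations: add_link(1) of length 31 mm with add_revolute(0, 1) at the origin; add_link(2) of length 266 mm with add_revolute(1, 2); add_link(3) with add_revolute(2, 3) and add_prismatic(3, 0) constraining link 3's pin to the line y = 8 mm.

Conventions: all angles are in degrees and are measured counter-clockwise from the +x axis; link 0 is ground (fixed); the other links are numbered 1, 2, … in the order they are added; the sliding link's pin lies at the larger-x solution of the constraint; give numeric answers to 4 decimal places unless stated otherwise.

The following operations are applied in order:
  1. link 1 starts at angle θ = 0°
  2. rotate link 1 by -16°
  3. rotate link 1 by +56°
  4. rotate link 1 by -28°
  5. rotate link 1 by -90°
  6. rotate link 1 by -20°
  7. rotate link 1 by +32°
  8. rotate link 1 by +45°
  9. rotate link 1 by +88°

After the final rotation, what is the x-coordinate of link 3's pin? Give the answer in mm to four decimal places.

geometry: r = 31 mm, L = 266 mm, e = 8 mm; θ starts at 0°
rotate link 1 by -16°: θ ← 0° -16° = -16°
rotate link 1 by +56°: θ ← -16° +56° = 40°
rotate link 1 by -28°: θ ← 40° -28° = 12°
rotate link 1 by -90°: θ ← 12° -90° = -78°
rotate link 1 by -20°: θ ← -78° -20° = -98°
rotate link 1 by +32°: θ ← -98° +32° = -66°
rotate link 1 by +45°: θ ← -66° +45° = -21°
rotate link 1 by +88°: θ ← -21° +88° = 67°
crank pin P = (r cos θ, r sin θ) = (12.112665, 28.535650)
h = r sin θ − e = 28.535650 − 8 = 20.535650
x = r cos θ + √(L² − h²) = 12.112665 + 265.206122 = 277.318787

277.3188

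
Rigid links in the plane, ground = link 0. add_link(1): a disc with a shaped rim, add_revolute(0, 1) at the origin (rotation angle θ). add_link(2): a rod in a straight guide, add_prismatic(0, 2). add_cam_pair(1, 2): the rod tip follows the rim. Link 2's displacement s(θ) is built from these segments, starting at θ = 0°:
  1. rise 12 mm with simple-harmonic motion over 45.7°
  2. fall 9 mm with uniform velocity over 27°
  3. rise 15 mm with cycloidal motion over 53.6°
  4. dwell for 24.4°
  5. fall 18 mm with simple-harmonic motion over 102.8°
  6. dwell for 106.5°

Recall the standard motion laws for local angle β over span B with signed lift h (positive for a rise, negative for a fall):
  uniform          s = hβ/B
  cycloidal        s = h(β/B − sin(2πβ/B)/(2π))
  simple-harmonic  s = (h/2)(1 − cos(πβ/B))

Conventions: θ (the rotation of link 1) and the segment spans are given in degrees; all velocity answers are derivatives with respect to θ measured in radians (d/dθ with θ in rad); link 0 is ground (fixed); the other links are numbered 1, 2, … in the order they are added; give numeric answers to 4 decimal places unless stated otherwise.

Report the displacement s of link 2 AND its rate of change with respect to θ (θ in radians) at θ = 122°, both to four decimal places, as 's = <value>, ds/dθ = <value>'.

segment 1 (0° to 45.7°, simple-harmonic, h = 12) is passed completely: s = 0.0000 + (12) = 12.0000
segment 2 (45.7° to 72.7°, uniform, h = -9) is passed completely: s = 12.0000 + (-9) = 3.0000
θ = 122° falls in segment 3 (72.7° to 126.3°, cycloidal, h = 15): β = 122 − 72.7 = 49.3°, B = 53.6°; Δs = 15·(0.9198 − sin(2π·0.9198)/(2π)) = 14.9497; s = 3.0000 + 14.9497 = 17.9497
velocity in seg [72.7°–126.3°] (cycloidal), θ in radians: β = 49.3° = 0.8604 rad, B = 53.6° = 0.9355 rad; ds/dθ = (h/B)(1 − cos(2πβ/B)) = (15/0.9355)(1 − cos(2π·0.9198)) = 1.994212 mm/rad

s = 17.9497, ds/dθ = 1.9942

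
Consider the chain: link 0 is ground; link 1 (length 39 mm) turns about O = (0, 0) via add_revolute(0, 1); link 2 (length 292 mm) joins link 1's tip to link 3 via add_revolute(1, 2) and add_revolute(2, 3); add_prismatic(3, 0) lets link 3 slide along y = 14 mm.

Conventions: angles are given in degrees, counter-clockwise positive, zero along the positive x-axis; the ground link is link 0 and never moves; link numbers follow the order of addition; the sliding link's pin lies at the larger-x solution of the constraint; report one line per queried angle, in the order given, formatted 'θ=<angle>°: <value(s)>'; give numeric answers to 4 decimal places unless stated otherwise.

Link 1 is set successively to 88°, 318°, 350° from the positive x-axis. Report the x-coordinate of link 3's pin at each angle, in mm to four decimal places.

geometry: r = 39 mm, L = 292 mm, e = 14 mm
θ=88°: crank pin P = (r cos θ, r sin θ) = (1.361080, 38.976242)
θ=88°: h = r sin θ − e = 38.976242 − 14 = 24.976242
θ=88°: x = r cos θ + √(L² − h²) = 1.361080 + 290.929867 = 292.290947
θ=318°: crank pin P = (r cos θ, r sin θ) = (28.982648, -26.096094)
θ=318°: h = r sin θ − e = -26.096094 − 14 = -40.096094
θ=318°: x = r cos θ + √(L² − h²) = 28.982648 + 289.233994 = 318.216642
θ=350°: crank pin P = (r cos θ, r sin θ) = (38.407502, -6.772279)
θ=350°: h = r sin θ − e = -6.772279 − 14 = -20.772279
θ=350°: x = r cos θ + √(L² − h²) = 38.407502 + 291.260214 = 329.667717

θ=88°: 292.2909
θ=318°: 318.2166
θ=350°: 329.6677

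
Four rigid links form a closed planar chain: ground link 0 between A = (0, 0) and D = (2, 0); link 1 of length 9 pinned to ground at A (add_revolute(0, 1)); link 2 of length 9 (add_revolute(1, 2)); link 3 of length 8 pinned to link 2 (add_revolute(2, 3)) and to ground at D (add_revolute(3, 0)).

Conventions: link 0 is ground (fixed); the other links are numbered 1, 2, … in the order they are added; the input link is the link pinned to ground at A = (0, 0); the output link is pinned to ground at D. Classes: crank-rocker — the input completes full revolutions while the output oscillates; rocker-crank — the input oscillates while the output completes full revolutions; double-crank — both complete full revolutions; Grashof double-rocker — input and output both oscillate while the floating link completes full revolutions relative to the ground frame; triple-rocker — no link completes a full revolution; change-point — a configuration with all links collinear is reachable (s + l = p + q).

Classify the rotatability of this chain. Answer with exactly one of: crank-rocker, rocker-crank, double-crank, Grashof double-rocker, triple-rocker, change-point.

lengths: ground=2, input=9, coupler=9, output=8
sorted: s=2 (shortest), l=9 (longest), p+q=17
s + l = 11 vs p + q = 17
s + l < p + q (Grashof) with shortest = ground link → double-crank

double-crank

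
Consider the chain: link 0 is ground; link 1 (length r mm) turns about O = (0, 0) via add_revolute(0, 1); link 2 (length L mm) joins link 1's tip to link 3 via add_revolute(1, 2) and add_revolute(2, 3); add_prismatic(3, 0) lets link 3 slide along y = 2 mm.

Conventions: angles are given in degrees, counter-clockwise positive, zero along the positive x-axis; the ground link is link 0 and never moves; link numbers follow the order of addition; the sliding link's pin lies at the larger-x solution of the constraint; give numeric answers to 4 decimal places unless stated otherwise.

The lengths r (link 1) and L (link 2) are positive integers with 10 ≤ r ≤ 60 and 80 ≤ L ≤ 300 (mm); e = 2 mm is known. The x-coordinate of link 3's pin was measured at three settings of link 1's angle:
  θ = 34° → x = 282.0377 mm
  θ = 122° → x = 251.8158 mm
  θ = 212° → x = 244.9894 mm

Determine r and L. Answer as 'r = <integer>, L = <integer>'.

constraint per measurement: (x − r cos θ)² + (r sin θ − e)² = L²
subtracting the θ₁ and θ₂ equations cancels the r² and L² terms:
r = (x₁² − x₂²) / (2[(x₁cos θ₁ + e sin θ₁) − (x₂cos θ₂ + e sin θ₂)]) = 21.9999 → r = 22
L² = (x₁ − r cos θ₁)² + (r sin θ₁ − e)² = 69695.9818 → L = 264.0000 → L = 264
check at θ₃=212°: x = 244.9894 (printed 244.9894) ✓

r = 22, L = 264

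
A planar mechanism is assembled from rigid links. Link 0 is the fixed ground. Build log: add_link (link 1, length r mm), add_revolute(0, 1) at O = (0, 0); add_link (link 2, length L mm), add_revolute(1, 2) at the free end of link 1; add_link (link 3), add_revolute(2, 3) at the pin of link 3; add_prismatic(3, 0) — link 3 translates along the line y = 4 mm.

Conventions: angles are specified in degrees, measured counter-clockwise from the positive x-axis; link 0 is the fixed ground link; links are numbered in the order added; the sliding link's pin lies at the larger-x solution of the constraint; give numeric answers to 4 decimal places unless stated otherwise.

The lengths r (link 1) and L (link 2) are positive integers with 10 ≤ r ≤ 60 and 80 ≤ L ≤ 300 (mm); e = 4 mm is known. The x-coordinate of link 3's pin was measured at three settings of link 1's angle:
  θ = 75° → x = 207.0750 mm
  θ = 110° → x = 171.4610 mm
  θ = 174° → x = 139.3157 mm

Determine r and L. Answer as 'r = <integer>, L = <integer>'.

constraint per measurement: (x − r cos θ)² + (r sin θ − e)² = L²
subtracting the θ₁ and θ₂ equations cancels the r² and L² terms:
r = (x₁² − x₂²) / (2[(x₁cos θ₁ + e sin θ₁) − (x₂cos θ₂ + e sin θ₂)]) = 60.0001 → r = 60
L² = (x₁ − r cos θ₁)² + (r sin θ₁ − e)² = 39601.0168 → L = 199.0000 → L = 199
check at θ₃=174°: x = 139.3157 (printed 139.3157) ✓

r = 60, L = 199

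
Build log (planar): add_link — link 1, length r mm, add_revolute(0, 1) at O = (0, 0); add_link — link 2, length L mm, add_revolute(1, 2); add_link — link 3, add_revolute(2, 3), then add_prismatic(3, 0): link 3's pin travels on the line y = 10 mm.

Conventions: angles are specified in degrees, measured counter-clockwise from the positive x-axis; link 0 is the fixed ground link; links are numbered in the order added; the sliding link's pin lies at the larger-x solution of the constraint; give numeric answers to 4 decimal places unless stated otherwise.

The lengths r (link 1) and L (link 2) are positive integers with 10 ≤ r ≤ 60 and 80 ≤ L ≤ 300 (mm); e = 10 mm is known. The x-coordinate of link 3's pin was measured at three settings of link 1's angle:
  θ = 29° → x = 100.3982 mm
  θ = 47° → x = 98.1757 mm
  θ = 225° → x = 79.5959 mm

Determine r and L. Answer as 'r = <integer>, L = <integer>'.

constraint per measurement: (x − r cos θ)² + (r sin θ − e)² = L²
subtracting the θ₁ and θ₂ equations cancels the r² and L² terms:
r = (x₁² − x₂²) / (2[(x₁cos θ₁ + e sin θ₁) − (x₂cos θ₂ + e sin θ₂)]) = 11.9998 → r = 12
L² = (x₁ − r cos θ₁)² + (r sin θ₁ − e)² = 8099.9984 → L = 90.0000 → L = 90
check at θ₃=225°: x = 79.5959 (printed 79.5959) ✓

r = 12, L = 90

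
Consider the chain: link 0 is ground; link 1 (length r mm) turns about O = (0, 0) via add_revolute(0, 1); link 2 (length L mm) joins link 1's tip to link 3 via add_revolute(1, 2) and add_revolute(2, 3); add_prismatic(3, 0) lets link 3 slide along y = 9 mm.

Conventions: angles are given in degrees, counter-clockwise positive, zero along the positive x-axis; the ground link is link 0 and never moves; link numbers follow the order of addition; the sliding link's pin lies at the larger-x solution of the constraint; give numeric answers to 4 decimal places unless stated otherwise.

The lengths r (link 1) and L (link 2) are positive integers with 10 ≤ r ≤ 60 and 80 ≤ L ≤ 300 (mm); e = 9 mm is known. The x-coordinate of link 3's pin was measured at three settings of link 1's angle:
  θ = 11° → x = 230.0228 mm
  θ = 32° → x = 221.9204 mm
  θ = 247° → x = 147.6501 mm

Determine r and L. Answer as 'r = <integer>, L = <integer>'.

constraint per measurement: (x − r cos θ)² + (r sin θ − e)² = L²
subtracting the θ₁ and θ₂ equations cancels the r² and L² terms:
r = (x₁² − x₂²) / (2[(x₁cos θ₁ + e sin θ₁) − (x₂cos θ₂ + e sin θ₂)]) = 53.0001 → r = 53
L² = (x₁ − r cos θ₁)² + (r sin θ₁ − e)² = 31684.0136 → L = 178.0000 → L = 178
check at θ₃=247°: x = 147.6501 (printed 147.6501) ✓

r = 53, L = 178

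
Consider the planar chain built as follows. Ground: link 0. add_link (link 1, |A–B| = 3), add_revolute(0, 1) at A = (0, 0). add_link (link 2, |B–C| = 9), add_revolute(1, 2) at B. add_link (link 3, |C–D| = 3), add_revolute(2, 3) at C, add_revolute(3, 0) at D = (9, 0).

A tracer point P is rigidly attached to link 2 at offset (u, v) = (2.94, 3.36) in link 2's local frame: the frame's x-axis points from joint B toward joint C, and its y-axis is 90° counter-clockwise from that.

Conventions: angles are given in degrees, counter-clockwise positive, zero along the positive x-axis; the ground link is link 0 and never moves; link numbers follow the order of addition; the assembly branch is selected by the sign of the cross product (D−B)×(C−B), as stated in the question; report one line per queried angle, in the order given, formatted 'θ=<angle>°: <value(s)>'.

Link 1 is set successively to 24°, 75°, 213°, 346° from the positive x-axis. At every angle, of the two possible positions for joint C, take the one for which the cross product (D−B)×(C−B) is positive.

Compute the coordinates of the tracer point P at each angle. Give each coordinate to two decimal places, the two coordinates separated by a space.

A=(0,0), D=(9.00,0)
θ=24°: B = A + 3.00·(cos24°, sin24°) = (2.7406, 1.2202)
θ=24°: |BD| = 6.3772
θ=24°: circle(B,9.00) ∩ circle(D,3.00): a=8.8337, h=1.7221
θ=24°:   candidates: C₊=(11.7406,1.2202) cross=10.982; C₋=(11.0816,-2.1603) cross=-10.982
θ=24°:   branch + wants cross > 0 → take C=(11.7406,1.2202) (cross=10.982)
θ=24°: ex = (C−B)/|BC| = (1.0000,-0.0000); ey = (0.0000,1.0000)
θ=24°: P = B + 2.94·ex + 3.36·ey = (5.6806,4.5802)
θ=75°: B = A + 3.00·(cos75°, sin75°) = (0.7765, 2.8978)
θ=75°: |BD| = 8.7192
θ=75°: circle(B,9.00) ∩ circle(D,3.00): a=8.4884, h=2.9911
θ=75°:   candidates: C₊=(9.7765,2.8978) cross=26.080; C₋=(7.7883,-2.7444) cross=-26.080
θ=75°:   branch + wants cross > 0 → take C=(9.7765,2.8978) (cross=26.080)
θ=75°: ex = (C−B)/|BC| = (1.0000,0.0000); ey = (-0.0000,1.0000)
θ=75°: P = B + 2.94·ex + 3.36·ey = (3.7165,6.2578)
θ=213°: B = A + 3.00·(cos213°, sin213°) = (-2.5160, -1.6339)
θ=213°: |BD| = 11.6313
θ=213°: circle(B,9.00) ∩ circle(D,3.00): a=8.9108, h=1.2643
θ=213°:   candidates: C₊=(6.1288,0.8696) cross=14.705; C₋=(6.4840,-1.6339) cross=-14.705
θ=213°:   branch + wants cross > 0 → take C=(6.1288,0.8696) (cross=14.705)
θ=213°: ex = (C−B)/|BC| = (0.9605,0.2782); ey = (-0.2782,0.9605)
θ=213°: P = B + 2.94·ex + 3.36·ey = (-0.6267,2.4113)
θ=346°: B = A + 3.00·(cos346°, sin346°) = (2.9109, -0.7258)
θ=346°: |BD| = 6.1322
θ=346°: circle(B,9.00) ∩ circle(D,3.00): a=8.9367, h=1.0652
θ=346°:   candidates: C₊=(11.6588,1.3896) cross=6.532; C₋=(11.9109,-0.7258) cross=-6.532
θ=346°:   branch + wants cross > 0 → take C=(11.6588,1.3896) (cross=6.532)
θ=346°: ex = (C−B)/|BC| = (0.9720,0.2350); ey = (-0.2350,0.9720)
θ=346°: P = B + 2.94·ex + 3.36·ey = (4.9788,3.2311)

θ=24°: 5.68 4.58
θ=75°: 3.72 6.26
θ=213°: -0.63 2.41
θ=346°: 4.98 3.23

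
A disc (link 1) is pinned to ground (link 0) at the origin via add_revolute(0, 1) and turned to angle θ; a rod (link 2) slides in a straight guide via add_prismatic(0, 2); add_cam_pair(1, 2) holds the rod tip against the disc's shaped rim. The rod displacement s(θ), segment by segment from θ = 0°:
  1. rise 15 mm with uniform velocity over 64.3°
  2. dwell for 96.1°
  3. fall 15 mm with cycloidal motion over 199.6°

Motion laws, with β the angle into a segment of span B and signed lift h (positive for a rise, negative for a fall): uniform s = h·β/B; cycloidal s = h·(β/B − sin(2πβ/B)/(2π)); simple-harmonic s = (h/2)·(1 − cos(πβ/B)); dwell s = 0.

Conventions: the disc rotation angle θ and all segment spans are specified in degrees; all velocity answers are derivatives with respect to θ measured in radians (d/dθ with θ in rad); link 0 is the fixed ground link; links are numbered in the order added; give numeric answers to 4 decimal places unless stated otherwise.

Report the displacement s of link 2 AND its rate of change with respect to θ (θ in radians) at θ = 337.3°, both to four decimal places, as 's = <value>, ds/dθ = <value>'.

segment 1 (0° to 64.3°, uniform, h = 15) is passed completely: s = 0.0000 + (15) = 15.0000
segment 2 (64.3° to 160.4°, dwell): s unchanged at 15.0000
θ = 337.3° falls in segment 3 (160.4° to 360°, cycloidal, h = -15): β = 337.3 − 160.4 = 176.9°, B = 199.6°; Δs = -15·(0.8863 − sin(2π·0.8863)/(2π)) = -14.8585; s = 15.0000 − 14.8585 = 0.1415
velocity in seg [160.4°–360°] (cycloidal), θ in radians: β = 176.9° = 3.0875 rad, B = 199.6° = 3.4837 rad; ds/dθ = (h/B)(1 − cos(2πβ/B)) = ((-15)/3.4837)(1 − cos(2π·0.8863)) = -1.053307 mm/rad

s = 0.1415, ds/dθ = -1.0533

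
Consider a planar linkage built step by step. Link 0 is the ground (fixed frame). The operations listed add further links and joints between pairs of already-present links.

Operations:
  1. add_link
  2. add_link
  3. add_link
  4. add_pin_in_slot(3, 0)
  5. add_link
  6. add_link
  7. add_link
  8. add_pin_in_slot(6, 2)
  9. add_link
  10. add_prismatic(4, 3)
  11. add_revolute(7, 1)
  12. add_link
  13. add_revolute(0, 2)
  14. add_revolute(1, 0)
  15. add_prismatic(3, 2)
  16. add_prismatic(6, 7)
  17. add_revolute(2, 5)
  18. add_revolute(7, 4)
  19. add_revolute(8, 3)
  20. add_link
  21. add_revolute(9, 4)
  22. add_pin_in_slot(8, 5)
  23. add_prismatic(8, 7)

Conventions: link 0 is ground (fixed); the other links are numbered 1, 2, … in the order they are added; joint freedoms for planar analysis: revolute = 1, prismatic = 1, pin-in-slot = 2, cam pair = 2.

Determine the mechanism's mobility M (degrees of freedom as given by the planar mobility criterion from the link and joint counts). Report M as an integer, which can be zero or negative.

L=1 J1=0 J2=0
add link → L=2 J1=0 J2=0
add link → L=3 J1=0 J2=0
add link → L=4 J1=0 J2=0
PS@3,0 dof=2 J2 → L=4 J1=0 J2=1
add link → L=5 J1=0 J2=1
add link → L=6 J1=0 J2=1
add link → L=7 J1=0 J2=1
PS@6,2 dof=2 J2 → L=7 J1=0 J2=2
add link → L=8 J1=0 J2=2
P@4,3 dof=1 J1 → L=8 J1=1 J2=2
R@7,1 dof=1 J1 → L=8 J1=2 J2=2
add link → L=9 J1=2 J2=2
R@0,2 dof=1 J1 → L=9 J1=3 J2=2
R@1,0 dof=1 J1 → L=9 J1=4 J2=2
P@3,2 dof=1 J1 → L=9 J1=5 J2=2
P@6,7 dof=1 J1 → L=9 J1=6 J2=2
R@2,5 dof=1 J1 → L=9 J1=7 J2=2
R@7,4 dof=1 J1 → L=9 J1=8 J2=2
R@8,3 dof=1 J1 → L=9 J1=9 J2=2
add link → L=10 J1=9 J2=2
R@9,4 dof=1 J1 → L=10 J1=10 J2=2
PS@8,5 dof=2 J2 → L=10 J1=10 J2=3
P@8,7 dof=1 J1 → L=10 J1=11 J2=3
M=3(L−1)−2J1−J2=3·9−2·11−3=2

M = 2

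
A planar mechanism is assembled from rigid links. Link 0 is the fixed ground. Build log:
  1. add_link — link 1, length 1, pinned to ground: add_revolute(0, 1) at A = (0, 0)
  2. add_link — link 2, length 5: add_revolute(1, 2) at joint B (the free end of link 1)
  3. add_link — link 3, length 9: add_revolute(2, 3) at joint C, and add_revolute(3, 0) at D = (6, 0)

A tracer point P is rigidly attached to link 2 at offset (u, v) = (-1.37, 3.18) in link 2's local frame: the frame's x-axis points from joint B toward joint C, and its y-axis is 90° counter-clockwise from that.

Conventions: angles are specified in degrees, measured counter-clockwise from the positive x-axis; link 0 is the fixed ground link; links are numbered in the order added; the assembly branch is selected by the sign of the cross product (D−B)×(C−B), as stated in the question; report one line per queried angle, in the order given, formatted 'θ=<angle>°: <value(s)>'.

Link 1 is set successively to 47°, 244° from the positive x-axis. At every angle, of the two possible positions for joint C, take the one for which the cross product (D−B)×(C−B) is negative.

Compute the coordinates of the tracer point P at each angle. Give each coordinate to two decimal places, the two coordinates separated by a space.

A=(0,0), D=(6.00,0)
θ=47°: B = A + 1.00·(cos47°, sin47°) = (0.6820, 0.7314)
θ=47°: |BD| = 5.3681
θ=47°: circle(B,5.00) ∩ circle(D,9.00): a=-2.5320, h=4.3115
θ=47°:   candidates: C₊=(-1.2390,5.3476) cross=23.144; C₋=(-2.4138,-3.1950) cross=-23.144
θ=47°:   branch - wants cross < 0 → take C=(-2.4138,-3.1950) (cross=-23.144)
θ=47°: ex = (C−B)/|BC| = (-0.6192,-0.7853); ey = (0.7853,-0.6192)
θ=47°: P = B + -1.37·ex + 3.18·ey = (4.0274,-0.1618)
θ=244°: B = A + 1.00·(cos244°, sin244°) = (-0.4384, -0.8988)
θ=244°: |BD| = 6.5008
θ=244°: circle(B,5.00) ∩ circle(D,9.00): a=-1.0568, h=4.8871
θ=244°:   candidates: C₊=(-2.1607,3.7952) cross=31.770; C₋=(-0.8093,-5.8850) cross=-31.770
θ=244°:   branch - wants cross < 0 → take C=(-0.8093,-5.8850) (cross=-31.770)
θ=244°: ex = (C−B)/|BC| = (-0.0742,-0.9972); ey = (0.9972,-0.0742)
θ=244°: P = B + -1.37·ex + 3.18·ey = (2.8345,0.2315)

θ=47°: 4.03 -0.16
θ=244°: 2.83 0.23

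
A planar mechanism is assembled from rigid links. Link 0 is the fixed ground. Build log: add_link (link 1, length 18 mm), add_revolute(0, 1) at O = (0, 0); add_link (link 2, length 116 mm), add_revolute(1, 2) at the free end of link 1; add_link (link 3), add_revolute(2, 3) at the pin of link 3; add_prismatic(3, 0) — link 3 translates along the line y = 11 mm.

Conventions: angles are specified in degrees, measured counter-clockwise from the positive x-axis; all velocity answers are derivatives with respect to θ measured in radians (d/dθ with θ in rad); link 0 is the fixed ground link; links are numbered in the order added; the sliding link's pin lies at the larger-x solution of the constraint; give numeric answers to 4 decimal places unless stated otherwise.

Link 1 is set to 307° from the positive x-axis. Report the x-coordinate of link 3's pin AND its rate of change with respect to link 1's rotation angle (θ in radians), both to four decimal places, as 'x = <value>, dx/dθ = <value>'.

geometry: r = 18 mm, L = 116 mm, e = 11 mm
crank pin P = (r cos θ, r sin θ) = (10.832670, -14.375439)
h = r sin θ − e = -14.375439 − 11 = -25.375439
x = r cos θ + √(L² − h²) = 10.832670 + 113.190490 = 124.023161
dx/dθ = −r sin θ − h·r cos θ/√(L² − h²) (θ in radians; h = -25.375439) = 16.803945

x = 124.0232, dx/dθ = 16.8039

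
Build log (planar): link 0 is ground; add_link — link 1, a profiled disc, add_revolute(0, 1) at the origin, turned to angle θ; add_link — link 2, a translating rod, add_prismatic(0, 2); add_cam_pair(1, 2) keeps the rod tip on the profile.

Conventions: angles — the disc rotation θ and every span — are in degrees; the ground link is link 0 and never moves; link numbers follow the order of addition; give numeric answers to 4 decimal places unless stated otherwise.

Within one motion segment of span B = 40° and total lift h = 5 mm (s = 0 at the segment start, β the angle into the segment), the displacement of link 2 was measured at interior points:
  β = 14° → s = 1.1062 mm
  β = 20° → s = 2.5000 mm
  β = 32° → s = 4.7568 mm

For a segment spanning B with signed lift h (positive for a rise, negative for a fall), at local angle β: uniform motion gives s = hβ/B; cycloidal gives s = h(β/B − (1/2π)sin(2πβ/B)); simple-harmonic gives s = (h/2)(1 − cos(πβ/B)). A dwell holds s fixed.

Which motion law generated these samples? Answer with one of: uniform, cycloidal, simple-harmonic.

candidates at β/B = r: uniform s = h·r (linear in β); cycloidal s = h·(r − sin(2πr)/(2π)); simple-harmonic s = (h/2)(1 − cos(πr))
β=14°: printed 1.1062 | uniform 1.7500, cycloidal 1.1062, simple-harmonic 1.3650
β=20°: printed 2.5000 | uniform 2.5000, cycloidal 2.5000, simple-harmonic 2.5000
β=32°: printed 4.7568 | uniform 4.0000, cycloidal 4.7568, simple-harmonic 4.5225
only one law matches every sample → cycloidal

cycloidal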